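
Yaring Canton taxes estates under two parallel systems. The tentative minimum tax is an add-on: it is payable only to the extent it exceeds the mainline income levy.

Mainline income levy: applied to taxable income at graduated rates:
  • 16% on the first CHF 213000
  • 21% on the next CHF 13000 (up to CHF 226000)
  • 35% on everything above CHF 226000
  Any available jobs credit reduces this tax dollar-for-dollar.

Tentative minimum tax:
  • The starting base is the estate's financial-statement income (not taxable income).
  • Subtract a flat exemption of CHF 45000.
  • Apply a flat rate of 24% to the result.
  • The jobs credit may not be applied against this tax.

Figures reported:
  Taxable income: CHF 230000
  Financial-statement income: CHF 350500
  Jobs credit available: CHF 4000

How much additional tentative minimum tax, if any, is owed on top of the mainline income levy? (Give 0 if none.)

Tentative minimum tax:
  Base (financial-statement income): CHF 350500
  Less exemption CHF 45000 → base CHF 305500
  CHF 305500 × 24% = CHF 73320

Mainline income levy:
  CHF 213000 × 16% = CHF 34080
  CHF 13000 × 21% = CHF 2730
  CHF 4000 × 35% = CHF 1400
  → CHF 38210
  Less jobs credit CHF 4000 → CHF 34210

Excess of tentative minimum tax over mainline income levy: CHF 73320 − CHF 34210 = CHF 39110.

CHF 39110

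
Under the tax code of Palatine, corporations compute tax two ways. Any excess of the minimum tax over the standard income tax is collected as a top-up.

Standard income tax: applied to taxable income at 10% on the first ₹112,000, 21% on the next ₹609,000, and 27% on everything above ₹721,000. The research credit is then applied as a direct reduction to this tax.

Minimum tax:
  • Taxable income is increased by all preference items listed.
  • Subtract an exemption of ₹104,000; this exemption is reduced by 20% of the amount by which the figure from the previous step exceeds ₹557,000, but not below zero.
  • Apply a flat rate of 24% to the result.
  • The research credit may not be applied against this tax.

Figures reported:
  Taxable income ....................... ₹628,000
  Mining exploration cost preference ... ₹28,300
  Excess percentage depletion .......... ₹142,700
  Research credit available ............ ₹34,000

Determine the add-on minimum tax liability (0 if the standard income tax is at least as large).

₹92,856

Standard income tax:
  ₹112,000 × 10% = ₹11,200
  ₹516,000 × 21% = ₹108,360
  → ₹119,560
  Less research credit ₹34,000 → ₹85,560

Minimum tax:
  Adjusted income: ₹628,000 + ₹28,300 + ₹142,700 = ₹799,000
  Exemption: ₹104,000 − 20% × (₹799,000 − ₹557,000) = ₹104,000 − ₹48,400 = ₹55,600
  Base: ₹799,000 − ₹55,600 = ₹743,400
  ₹743,400 × 24% = ₹178,416

Excess of minimum tax over standard income tax: ₹178,416 − ₹85,560 = ₹92,856.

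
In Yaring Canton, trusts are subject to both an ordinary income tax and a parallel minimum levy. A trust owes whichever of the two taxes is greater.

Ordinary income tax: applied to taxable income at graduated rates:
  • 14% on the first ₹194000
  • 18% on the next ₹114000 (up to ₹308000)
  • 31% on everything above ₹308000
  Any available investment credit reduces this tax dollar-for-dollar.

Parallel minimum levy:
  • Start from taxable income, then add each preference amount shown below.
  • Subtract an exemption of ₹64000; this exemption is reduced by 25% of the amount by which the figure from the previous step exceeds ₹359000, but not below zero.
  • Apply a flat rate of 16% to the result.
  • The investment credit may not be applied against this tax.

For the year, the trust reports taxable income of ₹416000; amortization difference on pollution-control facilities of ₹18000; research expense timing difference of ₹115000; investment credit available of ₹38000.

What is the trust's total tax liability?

Ordinary income tax:
  ₹194000 × 14% = ₹27160
  ₹114000 × 18% = ₹20520
  ₹108000 × 31% = ₹33480
  → ₹81160
  Less investment credit ₹38000 → ₹43160

Parallel minimum levy:
  Adjusted income: ₹416000 + ₹18000 + ₹115000 = ₹549000
  Exemption: ₹64000 − 25% × (₹549000 − ₹359000) = ₹64000 − ₹47500 = ₹16500
  Base: ₹549000 − ₹16500 = ₹532500
  ₹532500 × 16% = ₹85200

₹85200 > ₹43160, so the parallel minimum levy is the binding amount.

₹85200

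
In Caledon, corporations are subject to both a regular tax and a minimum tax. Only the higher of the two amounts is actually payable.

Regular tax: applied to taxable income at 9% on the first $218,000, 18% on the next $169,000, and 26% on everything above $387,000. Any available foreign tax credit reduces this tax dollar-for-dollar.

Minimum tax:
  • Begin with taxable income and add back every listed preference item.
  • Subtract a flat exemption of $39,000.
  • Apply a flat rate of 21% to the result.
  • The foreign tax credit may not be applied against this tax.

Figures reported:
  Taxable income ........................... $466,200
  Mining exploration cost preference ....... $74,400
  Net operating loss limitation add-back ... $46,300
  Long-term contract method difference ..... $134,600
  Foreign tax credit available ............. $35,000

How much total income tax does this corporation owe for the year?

Minimum tax:
  Adjusted income: $466,200 + $74,400 + $46,300 + $134,600 = $721,500
  Less exemption $39,000 → base $682,500
  $682,500 × 21% = $143,325

Regular tax:
  $218,000 × 9% = $19,620
  $169,000 × 18% = $30,420
  $79,200 × 26% = $20,592
  → $70,632
  Less foreign tax credit $35,000 → $35,632

$143,325 > $35,632, so the minimum tax is the binding amount.

$143,325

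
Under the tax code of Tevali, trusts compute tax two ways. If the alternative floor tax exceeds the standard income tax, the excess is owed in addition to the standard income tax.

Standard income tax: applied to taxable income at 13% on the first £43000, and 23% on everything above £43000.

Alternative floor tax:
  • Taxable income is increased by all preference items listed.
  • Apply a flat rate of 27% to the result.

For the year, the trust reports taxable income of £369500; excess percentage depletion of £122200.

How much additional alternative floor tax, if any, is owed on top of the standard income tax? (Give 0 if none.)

Standard income tax:
  £43000 × 13% = £5590
  £326500 × 23% = £75095
  → £80685

Alternative floor tax:
  Adjusted income: £369500 + £122200 = £491700
  £491700 × 27% = £132759

Excess of alternative floor tax over standard income tax: £132759 − £80685 = £52074.

£52074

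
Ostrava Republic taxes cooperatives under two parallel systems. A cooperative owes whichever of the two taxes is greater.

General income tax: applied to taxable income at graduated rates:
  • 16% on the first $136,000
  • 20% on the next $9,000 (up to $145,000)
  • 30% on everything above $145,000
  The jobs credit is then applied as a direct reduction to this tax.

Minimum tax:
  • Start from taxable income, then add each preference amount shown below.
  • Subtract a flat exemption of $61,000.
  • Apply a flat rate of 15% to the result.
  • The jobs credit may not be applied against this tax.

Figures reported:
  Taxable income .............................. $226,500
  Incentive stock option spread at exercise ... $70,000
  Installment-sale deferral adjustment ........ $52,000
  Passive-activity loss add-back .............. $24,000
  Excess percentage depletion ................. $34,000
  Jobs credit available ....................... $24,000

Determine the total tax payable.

Minimum tax:
  Adjusted income: $226,500 + $70,000 + $52,000 + $24,000 + $34,000 = $406,500
  Less exemption $61,000 → base $345,500
  $345,500 × 15% = $51,825

General income tax:
  $136,000 × 16% = $21,760
  $9,000 × 20% = $1,800
  $81,500 × 30% = $24,450
  → $48,010
  Less jobs credit $24,000 → $24,010

$51,825 > $24,010, so the minimum tax is the binding amount.

$51,825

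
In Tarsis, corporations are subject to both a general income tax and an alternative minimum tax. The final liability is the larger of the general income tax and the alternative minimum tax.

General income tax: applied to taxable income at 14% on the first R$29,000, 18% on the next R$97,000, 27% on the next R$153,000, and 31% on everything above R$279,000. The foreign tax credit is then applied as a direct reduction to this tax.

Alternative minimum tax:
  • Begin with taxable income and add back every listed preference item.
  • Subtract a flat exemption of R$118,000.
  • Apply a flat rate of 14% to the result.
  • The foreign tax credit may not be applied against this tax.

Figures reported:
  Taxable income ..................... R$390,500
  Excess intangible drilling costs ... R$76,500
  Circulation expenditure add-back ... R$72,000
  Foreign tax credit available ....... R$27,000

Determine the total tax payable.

R$70,395

General income tax:
  R$29,000 × 14% = R$4,060
  R$97,000 × 18% = R$17,460
  R$153,000 × 27% = R$41,310
  R$111,500 × 31% = R$34,565
  → R$97,395
  Less foreign tax credit R$27,000 → R$70,395

Alternative minimum tax:
  Adjusted income: R$390,500 + R$76,500 + R$72,000 = R$539,000
  Less exemption R$118,000 → base R$421,000
  R$421,000 × 14% = R$58,940

R$70,395 > R$58,940, so the general income tax governs.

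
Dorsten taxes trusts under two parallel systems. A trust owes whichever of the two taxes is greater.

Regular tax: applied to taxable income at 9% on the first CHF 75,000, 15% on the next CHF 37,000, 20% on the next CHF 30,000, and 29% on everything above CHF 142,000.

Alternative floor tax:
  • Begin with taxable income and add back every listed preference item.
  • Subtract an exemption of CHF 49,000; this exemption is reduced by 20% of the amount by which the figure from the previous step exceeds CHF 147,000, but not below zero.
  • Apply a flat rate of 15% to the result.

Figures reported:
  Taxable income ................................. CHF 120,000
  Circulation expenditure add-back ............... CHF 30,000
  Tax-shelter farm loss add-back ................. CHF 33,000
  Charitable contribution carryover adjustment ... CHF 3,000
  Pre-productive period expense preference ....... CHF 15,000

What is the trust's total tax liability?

CHF 24,420

Regular tax:
  CHF 75,000 × 9% = CHF 6,750
  CHF 37,000 × 15% = CHF 5,550
  CHF 8,000 × 20% = CHF 1,600
  → CHF 13,900

Alternative floor tax:
  Adjusted income: CHF 120,000 + CHF 30,000 + CHF 33,000 + CHF 3,000 + CHF 15,000 = CHF 201,000
  Exemption: CHF 49,000 − 20% × (CHF 201,000 − CHF 147,000) = CHF 49,000 − CHF 10,800 = CHF 38,200
  Base: CHF 201,000 − CHF 38,200 = CHF 162,800
  CHF 162,800 × 15% = CHF 24,420

CHF 24,420 > CHF 13,900, so the alternative floor tax is the binding amount.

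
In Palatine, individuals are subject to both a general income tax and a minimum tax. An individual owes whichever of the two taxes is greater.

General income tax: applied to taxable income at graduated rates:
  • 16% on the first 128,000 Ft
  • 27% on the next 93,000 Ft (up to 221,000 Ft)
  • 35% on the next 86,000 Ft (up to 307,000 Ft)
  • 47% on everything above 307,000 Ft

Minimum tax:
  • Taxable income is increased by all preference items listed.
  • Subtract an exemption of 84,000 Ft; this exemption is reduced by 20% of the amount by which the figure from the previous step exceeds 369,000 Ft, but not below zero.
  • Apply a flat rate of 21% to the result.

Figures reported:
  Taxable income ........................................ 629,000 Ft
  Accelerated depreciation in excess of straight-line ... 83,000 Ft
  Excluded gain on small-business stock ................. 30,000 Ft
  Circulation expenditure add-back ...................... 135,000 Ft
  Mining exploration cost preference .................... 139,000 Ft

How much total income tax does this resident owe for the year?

General income tax:
  128,000 Ft × 16% = 20,480 Ft
  93,000 Ft × 27% = 25,110 Ft
  86,000 Ft × 35% = 30,100 Ft
  322,000 Ft × 47% = 151,340 Ft
  → 227,030 Ft

Minimum tax:
  Adjusted income: 629,000 Ft + 83,000 Ft + 30,000 Ft + 135,000 Ft + 139,000 Ft = 1,016,000 Ft
  Exemption: 20% × (1,016,000 Ft − 369,000 Ft) = 129,400 Ft ≥ 84,000 Ft, so the exemption is fully phased out
  Base: 1,016,000 Ft − 0 Ft = 1,016,000 Ft
  1,016,000 Ft × 21% = 213,360 Ft

227,030 Ft > 213,360 Ft, so the general income tax governs.

227,030 Ft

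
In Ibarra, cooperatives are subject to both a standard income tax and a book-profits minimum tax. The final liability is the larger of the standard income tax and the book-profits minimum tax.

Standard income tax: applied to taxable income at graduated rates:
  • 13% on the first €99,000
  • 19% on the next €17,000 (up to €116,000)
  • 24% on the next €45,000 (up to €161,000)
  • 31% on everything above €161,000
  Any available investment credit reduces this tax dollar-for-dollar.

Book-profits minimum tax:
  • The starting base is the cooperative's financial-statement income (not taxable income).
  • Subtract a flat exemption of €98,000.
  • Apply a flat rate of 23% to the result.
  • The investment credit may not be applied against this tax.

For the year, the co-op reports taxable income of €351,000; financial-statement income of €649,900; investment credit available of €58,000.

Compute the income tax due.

€126,937

Book-profits minimum tax:
  Base (financial-statement income): €649,900
  Less exemption €98,000 → base €551,900
  €551,900 × 23% = €126,937

Standard income tax:
  €99,000 × 13% = €12,870
  €17,000 × 19% = €3,230
  €45,000 × 24% = €10,800
  €190,000 × 31% = €58,900
  → €85,800
  Less investment credit €58,000 → €27,800

€126,937 > €27,800, so the book-profits minimum tax is the binding amount.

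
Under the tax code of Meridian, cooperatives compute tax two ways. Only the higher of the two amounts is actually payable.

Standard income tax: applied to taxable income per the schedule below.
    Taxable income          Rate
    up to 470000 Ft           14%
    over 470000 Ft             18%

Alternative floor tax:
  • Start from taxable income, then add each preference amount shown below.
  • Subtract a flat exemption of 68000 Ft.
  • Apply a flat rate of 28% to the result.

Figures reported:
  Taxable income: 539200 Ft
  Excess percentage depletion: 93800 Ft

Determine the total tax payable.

158200 Ft

Alternative floor tax:
  Adjusted income: 539200 Ft + 93800 Ft = 633000 Ft
  Less exemption 68000 Ft → base 565000 Ft
  565000 Ft × 28% = 158200 Ft

Standard income tax:
  470000 Ft × 14% = 65800 Ft
  69200 Ft × 18% = 12456 Ft
  → 78256 Ft

158200 Ft > 78256 Ft, so the alternative floor tax is the binding amount.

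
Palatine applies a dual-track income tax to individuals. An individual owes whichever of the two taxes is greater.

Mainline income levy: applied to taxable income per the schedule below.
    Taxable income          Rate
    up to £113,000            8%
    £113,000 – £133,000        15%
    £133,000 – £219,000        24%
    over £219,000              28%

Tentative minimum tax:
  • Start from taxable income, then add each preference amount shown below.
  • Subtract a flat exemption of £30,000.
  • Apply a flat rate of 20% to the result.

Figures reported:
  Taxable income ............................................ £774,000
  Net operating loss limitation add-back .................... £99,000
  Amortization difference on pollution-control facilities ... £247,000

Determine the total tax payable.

£218,000

Tentative minimum tax:
  Adjusted income: £774,000 + £99,000 + £247,000 = £1,120,000
  Less exemption £30,000 → base £1,090,000
  £1,090,000 × 20% = £218,000

Mainline income levy:
  £113,000 × 8% = £9,040
  £20,000 × 15% = £3,000
  £86,000 × 24% = £20,640
  £555,000 × 28% = £155,400
  → £188,080

£218,000 > £188,080, so the tentative minimum tax is the binding amount.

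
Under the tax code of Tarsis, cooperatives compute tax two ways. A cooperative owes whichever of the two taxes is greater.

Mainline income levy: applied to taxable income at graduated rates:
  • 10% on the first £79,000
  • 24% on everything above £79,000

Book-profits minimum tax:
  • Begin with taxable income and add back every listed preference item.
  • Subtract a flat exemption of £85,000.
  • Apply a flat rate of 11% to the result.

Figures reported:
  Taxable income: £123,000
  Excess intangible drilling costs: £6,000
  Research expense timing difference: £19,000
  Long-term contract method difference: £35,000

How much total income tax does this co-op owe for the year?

Book-profits minimum tax:
  Adjusted income: £123,000 + £6,000 + £19,000 + £35,000 = £183,000
  Less exemption £85,000 → base £98,000
  £98,000 × 11% = £10,780

Mainline income levy:
  £79,000 × 10% = £7,900
  £44,000 × 24% = £10,560
  → £18,460

£18,460 > £10,780, so the mainline income levy governs.

£18,460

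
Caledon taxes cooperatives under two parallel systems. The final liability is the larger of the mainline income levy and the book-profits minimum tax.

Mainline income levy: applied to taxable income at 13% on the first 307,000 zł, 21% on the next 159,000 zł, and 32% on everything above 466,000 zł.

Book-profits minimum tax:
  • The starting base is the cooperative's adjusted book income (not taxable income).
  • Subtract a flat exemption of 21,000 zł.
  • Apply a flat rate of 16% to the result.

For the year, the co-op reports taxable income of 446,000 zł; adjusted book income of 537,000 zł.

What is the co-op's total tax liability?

82,560 zł

Mainline income levy:
  307,000 zł × 13% = 39,910 zł
  139,000 zł × 21% = 29,190 zł
  → 69,100 zł

Book-profits minimum tax:
  Base (adjusted book income): 537,000 zł
  Less exemption 21,000 zł → base 516,000 zł
  516,000 zł × 16% = 82,560 zł

82,560 zł > 69,100 zł, so the book-profits minimum tax is the binding amount.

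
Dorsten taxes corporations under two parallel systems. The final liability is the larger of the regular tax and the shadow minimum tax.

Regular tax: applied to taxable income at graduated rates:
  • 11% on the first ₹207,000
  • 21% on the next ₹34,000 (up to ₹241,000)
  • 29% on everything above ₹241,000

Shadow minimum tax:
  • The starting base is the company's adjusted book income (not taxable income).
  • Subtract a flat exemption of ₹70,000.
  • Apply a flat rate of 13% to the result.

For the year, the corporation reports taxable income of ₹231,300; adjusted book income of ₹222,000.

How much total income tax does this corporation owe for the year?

Regular tax:
  ₹207,000 × 11% = ₹22,770
  ₹24,300 × 21% = ₹5,103
  → ₹27,873

Shadow minimum tax:
  Base (adjusted book income): ₹222,000
  Less exemption ₹70,000 → base ₹152,000
  ₹152,000 × 13% = ₹19,760

₹27,873 > ₹19,760, so the regular tax governs.

₹27,873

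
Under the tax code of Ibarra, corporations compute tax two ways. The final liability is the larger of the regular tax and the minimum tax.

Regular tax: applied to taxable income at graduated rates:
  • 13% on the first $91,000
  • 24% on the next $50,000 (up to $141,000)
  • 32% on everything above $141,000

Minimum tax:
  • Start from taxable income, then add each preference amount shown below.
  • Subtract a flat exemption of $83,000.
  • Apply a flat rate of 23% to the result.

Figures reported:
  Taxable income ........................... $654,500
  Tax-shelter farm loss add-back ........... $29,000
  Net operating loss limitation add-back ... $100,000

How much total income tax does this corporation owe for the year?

$188,150

Minimum tax:
  Adjusted income: $654,500 + $29,000 + $100,000 = $783,500
  Less exemption $83,000 → base $700,500
  $700,500 × 23% = $161,115

Regular tax:
  $91,000 × 13% = $11,830
  $50,000 × 24% = $12,000
  $513,500 × 32% = $164,320
  → $188,150

$188,150 > $161,115, so the regular tax governs.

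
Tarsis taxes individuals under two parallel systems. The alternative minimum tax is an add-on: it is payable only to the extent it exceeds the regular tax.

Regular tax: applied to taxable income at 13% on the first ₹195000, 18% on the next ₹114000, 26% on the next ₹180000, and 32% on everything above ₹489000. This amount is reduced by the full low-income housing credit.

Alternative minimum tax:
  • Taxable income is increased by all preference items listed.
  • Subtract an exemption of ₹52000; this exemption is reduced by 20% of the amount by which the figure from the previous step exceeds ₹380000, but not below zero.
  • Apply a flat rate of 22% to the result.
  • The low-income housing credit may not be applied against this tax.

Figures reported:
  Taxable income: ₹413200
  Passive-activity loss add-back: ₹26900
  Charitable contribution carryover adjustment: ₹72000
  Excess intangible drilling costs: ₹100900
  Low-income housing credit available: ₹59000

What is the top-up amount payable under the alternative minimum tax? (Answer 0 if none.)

Alternative minimum tax:
  Adjusted income: ₹413200 + ₹26900 + ₹72000 + ₹100900 = ₹613000
  Exemption: ₹52000 − 20% × (₹613000 − ₹380000) = ₹52000 − ₹46600 = ₹5400
  Base: ₹613000 − ₹5400 = ₹607600
  ₹607600 × 22% = ₹133672

Regular tax:
  ₹195000 × 13% = ₹25350
  ₹114000 × 18% = ₹20520
  ₹104200 × 26% = ₹27092
  → ₹72962
  Less low-income housing credit ₹59000 → ₹13962

Excess of alternative minimum tax over regular tax: ₹133672 − ₹13962 = ₹119710.

₹119710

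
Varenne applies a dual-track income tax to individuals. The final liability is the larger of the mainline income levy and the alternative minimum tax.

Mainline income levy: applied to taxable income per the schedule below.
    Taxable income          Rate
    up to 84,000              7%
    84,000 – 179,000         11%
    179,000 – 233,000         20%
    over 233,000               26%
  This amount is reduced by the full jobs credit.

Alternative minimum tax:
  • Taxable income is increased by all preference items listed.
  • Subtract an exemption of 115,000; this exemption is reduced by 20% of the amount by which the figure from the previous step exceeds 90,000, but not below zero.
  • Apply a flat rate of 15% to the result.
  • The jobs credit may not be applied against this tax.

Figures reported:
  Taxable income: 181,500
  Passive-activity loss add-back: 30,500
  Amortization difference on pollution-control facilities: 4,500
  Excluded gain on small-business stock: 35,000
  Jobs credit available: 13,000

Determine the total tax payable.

25,320

Mainline income levy:
  84,000 × 7% = 5,880
  95,000 × 11% = 10,450
  2,500 × 20% = 500
  → 16,830
  Less jobs credit 13,000 → 3,830

Alternative minimum tax:
  Adjusted income: 181,500 + 30,500 + 4,500 + 35,000 = 251,500
  Exemption: 115,000 − 20% × (251,500 − 90,000) = 115,000 − 32,300 = 82,700
  Base: 251,500 − 82,700 = 168,800
  168,800 × 15% = 25,320

25,320 > 3,830, so the alternative minimum tax is the binding amount.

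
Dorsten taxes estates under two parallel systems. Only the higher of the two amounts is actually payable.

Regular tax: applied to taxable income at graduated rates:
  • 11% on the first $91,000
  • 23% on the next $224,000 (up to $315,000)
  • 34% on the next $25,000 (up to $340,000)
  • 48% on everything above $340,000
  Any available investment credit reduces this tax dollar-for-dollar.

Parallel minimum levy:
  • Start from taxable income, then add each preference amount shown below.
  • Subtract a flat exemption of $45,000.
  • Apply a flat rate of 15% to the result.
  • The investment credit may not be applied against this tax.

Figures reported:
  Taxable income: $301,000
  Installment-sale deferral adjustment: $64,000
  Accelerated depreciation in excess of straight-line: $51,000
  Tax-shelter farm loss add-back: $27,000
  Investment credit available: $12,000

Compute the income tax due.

$59,700

Regular tax:
  $91,000 × 11% = $10,010
  $210,000 × 23% = $48,300
  → $58,310
  Less investment credit $12,000 → $46,310

Parallel minimum levy:
  Adjusted income: $301,000 + $64,000 + $51,000 + $27,000 = $443,000
  Less exemption $45,000 → base $398,000
  $398,000 × 15% = $59,700

$59,700 > $46,310, so the parallel minimum levy is the binding amount.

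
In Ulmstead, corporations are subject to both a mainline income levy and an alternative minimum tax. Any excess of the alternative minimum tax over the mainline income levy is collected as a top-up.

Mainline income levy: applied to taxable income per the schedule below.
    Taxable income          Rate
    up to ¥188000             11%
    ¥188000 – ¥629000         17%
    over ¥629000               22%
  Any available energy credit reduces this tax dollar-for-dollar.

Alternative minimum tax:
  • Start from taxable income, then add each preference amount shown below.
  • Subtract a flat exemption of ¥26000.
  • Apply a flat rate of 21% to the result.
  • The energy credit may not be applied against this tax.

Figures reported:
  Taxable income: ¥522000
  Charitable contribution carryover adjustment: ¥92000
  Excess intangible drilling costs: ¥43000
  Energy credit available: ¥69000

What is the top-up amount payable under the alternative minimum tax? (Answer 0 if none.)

Alternative minimum tax:
  Adjusted income: ¥522000 + ¥92000 + ¥43000 = ¥657000
  Less exemption ¥26000 → base ¥631000
  ¥631000 × 21% = ¥132510

Mainline income levy:
  ¥188000 × 11% = ¥20680
  ¥334000 × 17% = ¥56780
  → ¥77460
  Less energy credit ¥69000 → ¥8460

Excess of alternative minimum tax over mainline income levy: ¥132510 − ¥8460 = ¥124050.

¥124050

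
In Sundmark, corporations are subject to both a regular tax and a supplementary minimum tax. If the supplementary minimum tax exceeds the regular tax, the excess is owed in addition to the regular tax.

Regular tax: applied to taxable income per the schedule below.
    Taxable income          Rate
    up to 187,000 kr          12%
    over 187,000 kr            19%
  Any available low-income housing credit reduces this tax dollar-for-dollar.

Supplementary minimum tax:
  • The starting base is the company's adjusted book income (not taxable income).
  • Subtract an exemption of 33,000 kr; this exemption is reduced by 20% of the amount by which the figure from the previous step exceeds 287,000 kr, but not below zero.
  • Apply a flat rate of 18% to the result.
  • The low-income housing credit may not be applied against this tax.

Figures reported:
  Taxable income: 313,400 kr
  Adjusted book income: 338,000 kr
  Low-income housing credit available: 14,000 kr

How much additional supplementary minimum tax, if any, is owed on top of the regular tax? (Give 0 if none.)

24,280 kr

Regular tax:
  187,000 kr × 12% = 22,440 kr
  126,400 kr × 19% = 24,016 kr
  → 46,456 kr
  Less low-income housing credit 14,000 kr → 32,456 kr

Supplementary minimum tax:
  Base (adjusted book income): 338,000 kr
  Exemption: 33,000 kr − 20% × (338,000 kr − 287,000 kr) = 33,000 kr − 10,200 kr = 22,800 kr
  Base: 338,000 kr − 22,800 kr = 315,200 kr
  315,200 kr × 18% = 56,736 kr

Excess of supplementary minimum tax over regular tax: 56,736 kr − 32,456 kr = 24,280 kr.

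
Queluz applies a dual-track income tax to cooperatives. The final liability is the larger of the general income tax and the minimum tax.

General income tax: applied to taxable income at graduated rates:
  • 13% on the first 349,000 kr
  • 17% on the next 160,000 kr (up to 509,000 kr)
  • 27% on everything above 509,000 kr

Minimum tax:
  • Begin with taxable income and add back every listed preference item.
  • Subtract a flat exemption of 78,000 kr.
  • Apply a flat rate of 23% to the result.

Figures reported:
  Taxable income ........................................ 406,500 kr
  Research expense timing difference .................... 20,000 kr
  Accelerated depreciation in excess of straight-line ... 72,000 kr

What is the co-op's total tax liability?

General income tax:
  349,000 kr × 13% = 45,370 kr
  57,500 kr × 17% = 9,775 kr
  → 55,145 kr

Minimum tax:
  Adjusted income: 406,500 kr + 20,000 kr + 72,000 kr = 498,500 kr
  Less exemption 78,000 kr → base 420,500 kr
  420,500 kr × 23% = 96,715 kr

96,715 kr > 55,145 kr, so the minimum tax is the binding amount.

96,715 kr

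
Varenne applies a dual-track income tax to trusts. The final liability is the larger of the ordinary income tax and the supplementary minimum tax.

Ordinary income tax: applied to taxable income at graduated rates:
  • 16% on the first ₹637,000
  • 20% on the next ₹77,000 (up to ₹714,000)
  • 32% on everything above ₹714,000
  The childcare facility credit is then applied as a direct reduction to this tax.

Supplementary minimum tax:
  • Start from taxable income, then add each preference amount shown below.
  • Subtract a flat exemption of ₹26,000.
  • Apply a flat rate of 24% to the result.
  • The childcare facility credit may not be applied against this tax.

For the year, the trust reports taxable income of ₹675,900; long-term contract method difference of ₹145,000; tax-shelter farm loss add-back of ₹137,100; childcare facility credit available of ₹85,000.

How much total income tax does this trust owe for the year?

Ordinary income tax:
  ₹637,000 × 16% = ₹101,920
  ₹38,900 × 20% = ₹7,780
  → ₹109,700
  Less childcare facility credit ₹85,000 → ₹24,700

Supplementary minimum tax:
  Adjusted income: ₹675,900 + ₹145,000 + ₹137,100 = ₹958,000
  Less exemption ₹26,000 → base ₹932,000
  ₹932,000 × 24% = ₹223,680

₹223,680 > ₹24,700, so the supplementary minimum tax is the binding amount.

₹223,680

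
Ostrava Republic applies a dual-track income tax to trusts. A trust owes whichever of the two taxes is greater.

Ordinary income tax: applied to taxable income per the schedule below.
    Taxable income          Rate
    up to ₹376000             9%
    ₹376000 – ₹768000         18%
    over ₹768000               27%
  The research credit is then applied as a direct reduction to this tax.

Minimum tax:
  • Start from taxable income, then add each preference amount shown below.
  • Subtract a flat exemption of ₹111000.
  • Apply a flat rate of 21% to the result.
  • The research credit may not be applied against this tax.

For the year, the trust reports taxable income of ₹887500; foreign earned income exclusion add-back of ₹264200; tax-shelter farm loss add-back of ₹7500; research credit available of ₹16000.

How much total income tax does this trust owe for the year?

Minimum tax:
  Adjusted income: ₹887500 + ₹264200 + ₹7500 = ₹1159200
  Less exemption ₹111000 → base ₹1048200
  ₹1048200 × 21% = ₹220122

Ordinary income tax:
  ₹376000 × 9% = ₹33840
  ₹392000 × 18% = ₹70560
  ₹119500 × 27% = ₹32265
  → ₹136665
  Less research credit ₹16000 → ₹120665

₹220122 > ₹120665, so the minimum tax is the binding amount.

₹220122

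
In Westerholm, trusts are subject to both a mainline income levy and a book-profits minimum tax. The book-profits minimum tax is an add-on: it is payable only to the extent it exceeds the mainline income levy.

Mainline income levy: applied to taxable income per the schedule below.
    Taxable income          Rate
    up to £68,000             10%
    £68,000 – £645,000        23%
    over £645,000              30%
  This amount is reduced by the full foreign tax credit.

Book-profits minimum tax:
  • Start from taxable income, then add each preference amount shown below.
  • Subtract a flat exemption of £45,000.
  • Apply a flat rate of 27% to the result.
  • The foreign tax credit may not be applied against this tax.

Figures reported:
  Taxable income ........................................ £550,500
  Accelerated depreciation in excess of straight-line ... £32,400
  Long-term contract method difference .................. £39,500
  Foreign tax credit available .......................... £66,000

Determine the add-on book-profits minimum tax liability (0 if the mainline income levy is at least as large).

Mainline income levy:
  £68,000 × 10% = £6,800
  £482,500 × 23% = £110,975
  → £117,775
  Less foreign tax credit £66,000 → £51,775

Book-profits minimum tax:
  Adjusted income: £550,500 + £32,400 + £39,500 = £622,400
  Less exemption £45,000 → base £577,400
  £577,400 × 27% = £155,898

Excess of book-profits minimum tax over mainline income levy: £155,898 − £51,775 = £104,123.

£104,123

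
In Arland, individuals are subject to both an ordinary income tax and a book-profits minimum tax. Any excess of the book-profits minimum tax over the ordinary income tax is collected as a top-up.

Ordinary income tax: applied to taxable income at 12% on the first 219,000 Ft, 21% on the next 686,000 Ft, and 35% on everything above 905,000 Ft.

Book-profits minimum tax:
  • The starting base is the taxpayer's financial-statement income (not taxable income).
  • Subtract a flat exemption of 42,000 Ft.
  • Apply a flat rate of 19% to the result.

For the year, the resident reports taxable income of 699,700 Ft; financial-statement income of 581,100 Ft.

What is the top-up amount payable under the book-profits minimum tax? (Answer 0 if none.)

Ordinary income tax:
  219,000 Ft × 12% = 26,280 Ft
  480,700 Ft × 21% = 100,947 Ft
  → 127,227 Ft

Book-profits minimum tax:
  Base (financial-statement income): 581,100 Ft
  Less exemption 42,000 Ft → base 539,100 Ft
  539,100 Ft × 19% = 102,429 Ft

102,429 Ft ≤ 127,227 Ft, so no add-on is due.

0 Ft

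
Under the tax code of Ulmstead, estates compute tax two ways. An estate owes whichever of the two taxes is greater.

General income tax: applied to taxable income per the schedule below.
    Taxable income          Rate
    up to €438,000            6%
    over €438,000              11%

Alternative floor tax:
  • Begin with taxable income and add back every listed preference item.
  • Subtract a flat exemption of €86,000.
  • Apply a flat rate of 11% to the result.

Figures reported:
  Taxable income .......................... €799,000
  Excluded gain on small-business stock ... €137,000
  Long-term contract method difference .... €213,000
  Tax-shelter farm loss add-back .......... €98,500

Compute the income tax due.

€127,765

General income tax:
  €438,000 × 6% = €26,280
  €361,000 × 11% = €39,710
  → €65,990

Alternative floor tax:
  Adjusted income: €799,000 + €137,000 + €213,000 + €98,500 = €1,247,500
  Less exemption €86,000 → base €1,161,500
  €1,161,500 × 11% = €127,765

€127,765 > €65,990, so the alternative floor tax is the binding amount.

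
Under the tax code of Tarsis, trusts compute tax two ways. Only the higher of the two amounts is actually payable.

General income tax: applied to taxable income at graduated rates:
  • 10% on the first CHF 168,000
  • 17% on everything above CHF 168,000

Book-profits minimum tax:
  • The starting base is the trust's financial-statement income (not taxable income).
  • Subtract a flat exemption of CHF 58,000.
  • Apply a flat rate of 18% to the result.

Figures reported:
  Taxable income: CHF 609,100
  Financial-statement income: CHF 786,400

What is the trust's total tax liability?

General income tax:
  CHF 168,000 × 10% = CHF 16,800
  CHF 441,100 × 17% = CHF 74,987
  → CHF 91,787

Book-profits minimum tax:
  Base (financial-statement income): CHF 786,400
  Less exemption CHF 58,000 → base CHF 728,400
  CHF 728,400 × 18% = CHF 131,112

CHF 131,112 > CHF 91,787, so the book-profits minimum tax is the binding amount.

CHF 131,112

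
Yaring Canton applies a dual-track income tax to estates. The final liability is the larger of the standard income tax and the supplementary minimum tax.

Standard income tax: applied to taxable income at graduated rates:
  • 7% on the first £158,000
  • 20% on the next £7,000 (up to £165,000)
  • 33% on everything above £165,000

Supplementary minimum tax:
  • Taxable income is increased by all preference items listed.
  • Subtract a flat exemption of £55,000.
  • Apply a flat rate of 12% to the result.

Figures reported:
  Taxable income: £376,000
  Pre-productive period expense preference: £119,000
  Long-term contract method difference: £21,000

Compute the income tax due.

Standard income tax:
  £158,000 × 7% = £11,060
  £7,000 × 20% = £1,400
  £211,000 × 33% = £69,630
  → £82,090

Supplementary minimum tax:
  Adjusted income: £376,000 + £119,000 + £21,000 = £516,000
  Less exemption £55,000 → base £461,000
  £461,000 × 12% = £55,320

£82,090 > £55,320, so the standard income tax governs.

£82,090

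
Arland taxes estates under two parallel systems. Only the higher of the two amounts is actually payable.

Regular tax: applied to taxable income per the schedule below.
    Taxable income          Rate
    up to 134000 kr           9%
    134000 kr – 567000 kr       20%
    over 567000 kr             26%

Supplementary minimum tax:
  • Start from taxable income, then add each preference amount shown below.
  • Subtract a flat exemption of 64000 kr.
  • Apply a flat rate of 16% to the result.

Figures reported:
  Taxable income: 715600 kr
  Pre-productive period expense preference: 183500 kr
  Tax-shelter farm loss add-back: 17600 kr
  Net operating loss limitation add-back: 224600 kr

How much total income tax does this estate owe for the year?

Supplementary minimum tax:
  Adjusted income: 715600 kr + 183500 kr + 17600 kr + 224600 kr = 1141300 kr
  Less exemption 64000 kr → base 1077300 kr
  1077300 kr × 16% = 172368 kr

Regular tax:
  134000 kr × 9% = 12060 kr
  433000 kr × 20% = 86600 kr
  148600 kr × 26% = 38636 kr
  → 137296 kr

172368 kr > 137296 kr, so the supplementary minimum tax is the binding amount.

172368 kr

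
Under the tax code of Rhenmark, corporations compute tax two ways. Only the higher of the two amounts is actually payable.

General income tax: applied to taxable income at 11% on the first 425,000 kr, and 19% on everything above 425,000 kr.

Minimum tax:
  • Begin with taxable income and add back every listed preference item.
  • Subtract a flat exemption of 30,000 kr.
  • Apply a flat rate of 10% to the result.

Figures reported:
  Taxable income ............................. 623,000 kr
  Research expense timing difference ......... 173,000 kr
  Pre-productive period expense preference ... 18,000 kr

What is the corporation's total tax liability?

Minimum tax:
  Adjusted income: 623,000 kr + 173,000 kr + 18,000 kr = 814,000 kr
  Less exemption 30,000 kr → base 784,000 kr
  784,000 kr × 10% = 78,400 kr

General income tax:
  425,000 kr × 11% = 46,750 kr
  198,000 kr × 19% = 37,620 kr
  → 84,370 kr

84,370 kr > 78,400 kr, so the general income tax governs.

84,370 kr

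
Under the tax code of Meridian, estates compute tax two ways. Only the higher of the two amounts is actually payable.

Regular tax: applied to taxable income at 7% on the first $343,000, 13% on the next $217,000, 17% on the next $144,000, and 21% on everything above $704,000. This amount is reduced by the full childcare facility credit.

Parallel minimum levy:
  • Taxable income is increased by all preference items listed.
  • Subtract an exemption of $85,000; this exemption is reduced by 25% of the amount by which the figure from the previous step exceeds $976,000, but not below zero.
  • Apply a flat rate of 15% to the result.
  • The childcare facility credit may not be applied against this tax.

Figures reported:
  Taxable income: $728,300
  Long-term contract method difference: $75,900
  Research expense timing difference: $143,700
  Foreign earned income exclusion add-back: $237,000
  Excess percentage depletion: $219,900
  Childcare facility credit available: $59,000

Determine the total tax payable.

$210,720

Regular tax:
  $343,000 × 7% = $24,010
  $217,000 × 13% = $28,210
  $144,000 × 17% = $24,480
  $24,300 × 21% = $5,103
  → $81,803
  Less childcare facility credit $59,000 → $22,803

Parallel minimum levy:
  Adjusted income: $728,300 + $75,900 + $143,700 + $237,000 + $219,900 = $1,404,800
  Exemption: 25% × ($1,404,800 − $976,000) = $107,200 ≥ $85,000, so the exemption is fully phased out
  Base: $1,404,800 − $0 = $1,404,800
  $1,404,800 × 15% = $210,720

$210,720 > $22,803, so the parallel minimum levy is the binding amount.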